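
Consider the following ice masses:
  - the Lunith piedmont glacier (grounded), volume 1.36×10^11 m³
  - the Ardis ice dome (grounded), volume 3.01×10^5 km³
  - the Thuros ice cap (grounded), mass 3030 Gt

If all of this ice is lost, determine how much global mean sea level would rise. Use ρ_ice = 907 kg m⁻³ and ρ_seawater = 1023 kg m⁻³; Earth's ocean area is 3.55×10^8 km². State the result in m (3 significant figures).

≈ 0.760 m

Lunith: 1.36×10^11 m³ × (907/1023) = 1.206×10^11 m³ of water.
Ardis: 3.01×10^5 km³ × (907/1023) = 2.669×10^5 km³ of water.
Thuros: 3030 Gt = 3.030×10^15 kg; dividing by ρ_w = 1023 kg m⁻³ gives 2.962×10^12 m³ of water.
Total added water ≈ 2.700×10^14 m³ over 3.55×10^14 m² → Δh = 0.760 m.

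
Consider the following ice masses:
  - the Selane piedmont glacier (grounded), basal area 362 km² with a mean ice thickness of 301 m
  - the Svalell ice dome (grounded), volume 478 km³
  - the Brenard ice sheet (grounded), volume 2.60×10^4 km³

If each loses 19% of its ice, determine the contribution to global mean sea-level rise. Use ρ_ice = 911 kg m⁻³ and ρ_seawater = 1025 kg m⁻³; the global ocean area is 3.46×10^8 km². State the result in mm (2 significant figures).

Selane: ice volume = 362 km² × 301 m = 109.0 km³; 0.19 × 109.0 × (911/1025) = 18.40 km³ of water.
Svalell: 0.19 × 478 km³ × (911/1025) = 80.72 km³ of water.
Brenard: 0.19 × 2.60×10^4 km³ × (911/1025) = 4391 km³ of water.
Total added water ≈ 4.490×10^12 m³ over 3.46×10^14 m² → Δh = 0.0130 m = 13 mm.

≈ 13 mm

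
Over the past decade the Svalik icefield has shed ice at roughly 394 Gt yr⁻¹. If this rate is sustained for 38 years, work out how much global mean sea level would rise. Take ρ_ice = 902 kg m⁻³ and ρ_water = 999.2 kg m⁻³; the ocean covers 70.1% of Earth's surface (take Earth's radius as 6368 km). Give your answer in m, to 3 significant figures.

Total mass lost = 394 Gt/yr × 38 yr = 1.497×10^4 Gt = 1.497×10^16 kg.
ρ_w = 999.2 kg m⁻³, so water volume = 1.497×10^16 / 999.2 = 1.498×10^13 m³.
Δh = 1.498×10^13 / 3.57×10^14 = 0.0419 m.

≈ 0.0419 m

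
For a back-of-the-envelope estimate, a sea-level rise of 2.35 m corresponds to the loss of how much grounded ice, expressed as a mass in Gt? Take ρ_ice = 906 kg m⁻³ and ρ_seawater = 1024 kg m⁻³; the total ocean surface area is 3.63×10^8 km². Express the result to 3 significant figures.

≈ 8.74×10^5 Gt

Required water volume = Δh × A = 2.35 m × 3.63×10^14 m² = 8.530×10^14 m³.
ρ_w = 1024 kg m⁻³, so the mass of water = 8.530×10^14 m³ × 1024 kg m⁻³ = 8.735×10^17 kg = 8.74×10^5 Gt (and the same mass of ice, by conservation).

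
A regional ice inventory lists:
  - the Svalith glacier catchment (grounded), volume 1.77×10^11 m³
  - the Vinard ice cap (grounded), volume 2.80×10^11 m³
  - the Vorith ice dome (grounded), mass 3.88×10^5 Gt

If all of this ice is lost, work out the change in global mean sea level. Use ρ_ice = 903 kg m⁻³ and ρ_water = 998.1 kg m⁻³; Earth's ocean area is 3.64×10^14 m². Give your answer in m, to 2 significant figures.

≈ 1.1 m

Svalith: 1.77×10^11 m³ × (903/998.1) = 1.601×10^11 m³ of water.
Vinard: 2.80×10^11 m³ × (903/998.1) = 2.533×10^11 m³ of water.
Vorith: 3.88×10^5 Gt = 3.880×10^17 kg; dividing by ρ_w = 998.1 kg m⁻³ gives 3.887×10^14 m³ of water.
Total added water ≈ 3.892×10^14 m³ over 3.64×10^14 m² → Δh = 1.07 m.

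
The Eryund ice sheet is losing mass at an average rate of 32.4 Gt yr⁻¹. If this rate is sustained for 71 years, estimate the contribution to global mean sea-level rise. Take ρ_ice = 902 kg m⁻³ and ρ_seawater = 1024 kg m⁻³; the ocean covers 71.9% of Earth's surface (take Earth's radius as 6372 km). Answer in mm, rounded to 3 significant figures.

Total mass lost = 32.4 Gt/yr × 71 yr = 2300 Gt = 2.300×10^15 kg.
ρ_w = 1024 kg m⁻³, so water volume = 2.300×10^15 / 1024 = 2.246×10^12 m³.
Δh = 2.246×10^12 / 3.67×10^14 = 6.12×10^-3 m = 6.12 mm.

≈ 6.12 mm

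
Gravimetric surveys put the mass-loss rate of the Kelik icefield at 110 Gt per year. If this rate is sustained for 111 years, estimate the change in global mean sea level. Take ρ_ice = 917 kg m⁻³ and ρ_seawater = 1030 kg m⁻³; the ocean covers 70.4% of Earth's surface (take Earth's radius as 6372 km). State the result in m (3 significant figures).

Total mass lost = 110 Gt/yr × 111 yr = 1.221×10^4 Gt = 1.221×10^16 kg.
ρ_w = 1030 kg m⁻³, so water volume = 1.221×10^16 / 1030 = 1.185×10^13 m³.
Δh = 1.185×10^13 / 3.59×10^14 = 0.0330 m.

≈ 0.0330 m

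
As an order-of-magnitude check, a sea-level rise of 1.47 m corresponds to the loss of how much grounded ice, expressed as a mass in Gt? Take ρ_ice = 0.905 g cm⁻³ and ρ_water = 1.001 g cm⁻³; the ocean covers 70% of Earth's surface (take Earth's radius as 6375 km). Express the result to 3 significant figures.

Required water volume = Δh × A = 1.47 m × 3.57×10^14 m² = 5.255×10^14 m³.
ρ_w = 1.001 g cm⁻³ = 1001 kg m⁻³, so the mass of water = 5.255×10^14 m³ × 1001 kg m⁻³ = 5.260×10^17 kg = 5.26×10^5 Gt (and the same mass of ice, by conservation).

≈ 5.26×10^5 Gt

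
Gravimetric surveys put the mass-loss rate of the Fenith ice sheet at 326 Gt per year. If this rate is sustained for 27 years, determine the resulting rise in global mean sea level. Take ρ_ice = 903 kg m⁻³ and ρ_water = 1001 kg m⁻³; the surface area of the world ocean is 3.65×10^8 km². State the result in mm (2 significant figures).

≈ 24 mm

Total mass lost = 326 Gt/yr × 27 yr = 8802 Gt = 8.802×10^15 kg.
ρ_w = 1001 kg m⁻³, so water volume = 8.802×10^15 / 1001 = 8.793×10^12 m³.
Δh = 8.793×10^12 / 3.65×10^14 = 0.0241 m = 24 mm.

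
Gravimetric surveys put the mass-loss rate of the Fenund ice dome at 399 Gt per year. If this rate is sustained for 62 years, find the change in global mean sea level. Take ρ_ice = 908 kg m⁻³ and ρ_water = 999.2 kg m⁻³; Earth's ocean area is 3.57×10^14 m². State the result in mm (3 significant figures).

Total mass lost = 399 Gt/yr × 62 yr = 2.474×10^4 Gt = 2.474×10^16 kg.
ρ_w = 999.2 kg m⁻³, so water volume = 2.474×10^16 / 999.2 = 2.476×10^13 m³.
Δh = 2.476×10^13 / 3.57×10^14 = 0.0693 m = 69.3 mm.

≈ 69.3 mm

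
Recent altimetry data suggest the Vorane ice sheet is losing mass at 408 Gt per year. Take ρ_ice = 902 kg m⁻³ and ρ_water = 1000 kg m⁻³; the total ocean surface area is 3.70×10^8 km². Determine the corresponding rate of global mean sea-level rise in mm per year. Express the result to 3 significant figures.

≈ 1.10 mm/yr

ρ_w = 1000 kg m⁻³. Annual water volume added = 408 Gt / ρ_w = 4.080×10^14 kg / 1000 kg m⁻³ = 4.080×10^11 m³.
Δh per year = 4.080×10^11 / 3.70×10^14 = 1.10×10^-3 m = 1.10 mm.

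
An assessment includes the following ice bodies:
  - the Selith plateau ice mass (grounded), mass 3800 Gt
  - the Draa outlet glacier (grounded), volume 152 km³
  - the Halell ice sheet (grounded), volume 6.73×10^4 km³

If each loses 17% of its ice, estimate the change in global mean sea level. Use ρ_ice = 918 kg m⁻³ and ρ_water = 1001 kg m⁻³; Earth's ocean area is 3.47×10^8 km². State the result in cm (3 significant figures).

≈ 3.22 cm

Selith: 0.17 × 3800 Gt = 6.460×10^14 kg; dividing by ρ_w = 1001 kg m⁻³ gives 6.454×10^11 m³ of water.
Draa: 0.17 × 152 km³ × (918/1001) = 23.70 km³ of water.
Halell: 0.17 × 6.73×10^4 km³ × (918/1001) = 1.049×10^4 km³ of water.
Total added water ≈ 1.116×10^13 m³ over 3.47×10^14 m² → Δh = 0.0322 m = 3.22 cm.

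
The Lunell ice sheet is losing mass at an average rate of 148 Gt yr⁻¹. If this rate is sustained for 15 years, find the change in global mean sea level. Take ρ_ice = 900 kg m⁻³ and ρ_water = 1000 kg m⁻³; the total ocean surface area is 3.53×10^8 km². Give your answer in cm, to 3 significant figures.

Total mass lost = 148 Gt/yr × 15 yr = 2220 Gt = 2.220×10^15 kg.
ρ_w = 1000 kg m⁻³, so water volume = 2.220×10^15 / 1000 = 2.220×10^12 m³.
Δh = 2.220×10^12 / 3.53×10^14 = 6.29×10^-3 m = 0.629 cm.

≈ 0.629 cm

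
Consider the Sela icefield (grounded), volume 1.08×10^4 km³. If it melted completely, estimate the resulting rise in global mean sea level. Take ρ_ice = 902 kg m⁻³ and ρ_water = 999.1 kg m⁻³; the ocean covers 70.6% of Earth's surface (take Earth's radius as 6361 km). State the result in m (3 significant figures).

Sela: 1.08×10^4 km³ × (902/999.1) = 9750 km³ of water.
Spread over 3.59×10^14 m² of ocean, Δh = 9.750×10^12 / 3.59×10^14 = 0.0272 m.

≈ 0.0272 m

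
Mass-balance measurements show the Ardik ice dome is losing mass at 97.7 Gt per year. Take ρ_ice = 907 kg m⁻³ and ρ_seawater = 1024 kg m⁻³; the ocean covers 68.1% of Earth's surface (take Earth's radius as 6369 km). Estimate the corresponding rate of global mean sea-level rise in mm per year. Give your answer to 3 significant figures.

≈ 0.275 mm/yr

ρ_w = 1024 kg m⁻³. Annual water volume added = 97.7 Gt / ρ_w = 9.770×10^13 kg / 1024 kg m⁻³ = 9.541×10^10 m³.
Δh per year = 9.541×10^10 / 3.47×10^14 = 2.75×10^-4 m = 0.275 mm.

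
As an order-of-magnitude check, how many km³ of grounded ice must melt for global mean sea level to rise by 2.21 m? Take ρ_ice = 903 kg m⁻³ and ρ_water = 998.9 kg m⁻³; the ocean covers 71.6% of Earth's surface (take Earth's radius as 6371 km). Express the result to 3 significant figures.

Required water volume = Δh × A = 2.21 m × 3.65×10^14 m² = 8.071×10^14 m³ = 8.071×10^5 km³.
Ice volume = water volume × ρ_w/ρ_ice = 8.071×10^5 × 998.9/903 = 8.93×10^5 km³.

≈ 8.93×10^5 km³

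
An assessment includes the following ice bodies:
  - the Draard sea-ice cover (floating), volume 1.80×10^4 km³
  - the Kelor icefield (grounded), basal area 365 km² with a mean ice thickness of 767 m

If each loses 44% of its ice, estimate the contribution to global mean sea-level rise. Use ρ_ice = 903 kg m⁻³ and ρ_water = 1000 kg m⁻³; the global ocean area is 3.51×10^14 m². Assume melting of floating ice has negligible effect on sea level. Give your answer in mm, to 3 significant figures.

The Draard sea-ice cover is floating and already displaces its own weight of water, so its melt adds essentially nothing to sea level.
Kelor: ice volume = 365 km² × 767 m = 280.0 km³; 0.44 × 280.0 × (903/1000) = 111.2 km³ of water.
Total added water ≈ 1.112×10^11 m³ over 3.51×10^14 m² → Δh = 3.17×10^-4 m = 0.317 mm.

≈ 0.317 mm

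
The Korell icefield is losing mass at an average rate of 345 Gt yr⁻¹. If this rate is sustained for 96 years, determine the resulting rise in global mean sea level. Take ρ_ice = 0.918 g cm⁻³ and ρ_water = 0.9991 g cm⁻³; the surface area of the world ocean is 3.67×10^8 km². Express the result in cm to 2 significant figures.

≈ 9.0 cm

Total mass lost = 345 Gt/yr × 96 yr = 3.312×10^4 Gt = 3.312×10^16 kg.
ρ_w = 0.9991 g cm⁻³ = 999.1 kg m⁻³, so water volume = 3.312×10^16 / 999.1 = 3.315×10^13 m³.
Δh = 3.315×10^13 / 3.67×10^14 = 0.0903 m = 9.0 cm.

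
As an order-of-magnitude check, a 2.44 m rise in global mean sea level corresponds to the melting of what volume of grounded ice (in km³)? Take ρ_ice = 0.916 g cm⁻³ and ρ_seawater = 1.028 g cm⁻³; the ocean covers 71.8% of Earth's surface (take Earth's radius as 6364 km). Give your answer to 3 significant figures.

≈ 1.00×10^6 km³

Required water volume = Δh × A = 2.44 m × 3.65×10^14 m² = 8.916×10^14 m³ = 8.916×10^5 km³.
Ice volume = water volume × ρ_w/ρ_ice = 8.916×10^5 × 1028/916 = 1.00×10^6 km³.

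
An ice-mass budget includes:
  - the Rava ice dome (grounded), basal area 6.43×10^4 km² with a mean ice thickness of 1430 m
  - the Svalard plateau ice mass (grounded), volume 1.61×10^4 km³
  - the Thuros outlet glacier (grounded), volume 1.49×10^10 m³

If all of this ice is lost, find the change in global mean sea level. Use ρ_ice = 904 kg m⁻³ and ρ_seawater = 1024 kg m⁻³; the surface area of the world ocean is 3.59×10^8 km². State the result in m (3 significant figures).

Rava: ice volume = 6.43×10^4 km² × 1430 m = 9.195×10^4 km³; 9.195×10^4 × (904/1024) = 8.117×10^4 km³ of water.
Svalard: 1.61×10^4 km³ × (904/1024) = 1.421×10^4 km³ of water.
Thuros: 1.49×10^10 m³ × (904/1024) = 1.315×10^10 m³ of water.
Total added water ≈ 9.540×10^13 m³ over 3.59×10^14 m² → Δh = 0.266 m.

≈ 0.266 m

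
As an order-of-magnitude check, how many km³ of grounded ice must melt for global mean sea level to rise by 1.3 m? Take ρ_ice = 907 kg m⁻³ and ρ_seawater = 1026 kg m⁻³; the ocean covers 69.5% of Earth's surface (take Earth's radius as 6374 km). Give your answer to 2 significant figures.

≈ 5.2×10^5 km³

Required water volume = Δh × A = 1.3 m × 3.55×10^14 m² = 4.613×10^14 m³ = 4.613×10^5 km³.
Ice volume = water volume × ρ_w/ρ_ice = 4.613×10^5 × 1026/907 = 5.2×10^5 km³.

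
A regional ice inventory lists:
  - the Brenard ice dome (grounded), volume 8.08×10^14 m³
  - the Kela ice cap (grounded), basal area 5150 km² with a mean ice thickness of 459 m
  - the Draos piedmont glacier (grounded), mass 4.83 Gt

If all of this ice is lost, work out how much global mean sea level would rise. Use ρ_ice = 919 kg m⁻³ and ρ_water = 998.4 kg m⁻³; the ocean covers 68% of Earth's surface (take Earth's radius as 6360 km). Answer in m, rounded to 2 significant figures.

Brenard: 8.08×10^14 m³ × (919/998.4) = 7.437×10^14 m³ of water.
Kela: ice volume = 5150 km² × 459 m = 2364 km³; 2364 × (919/998.4) = 2176 km³ of water.
Draos: 4.83 Gt = 4.830×10^12 kg; dividing by ρ_w = 998.4 kg m⁻³ gives 4.838×10^9 m³ of water.
Total added water ≈ 7.459×10^14 m³ over 3.46×10^14 m² → Δh = 2.16 m.

≈ 2.2 m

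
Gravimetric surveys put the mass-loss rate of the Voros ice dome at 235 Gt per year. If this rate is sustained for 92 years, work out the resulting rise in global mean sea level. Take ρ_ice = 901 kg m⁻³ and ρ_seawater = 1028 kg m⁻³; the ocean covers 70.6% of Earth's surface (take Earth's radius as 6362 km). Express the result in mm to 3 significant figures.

≈ 58.6 mm

Total mass lost = 235 Gt/yr × 92 yr = 2.162×10^4 Gt = 2.162×10^16 kg.
ρ_w = 1028 kg m⁻³, so water volume = 2.162×10^16 / 1028 = 2.103×10^13 m³.
Δh = 2.103×10^13 / 3.59×10^14 = 0.0586 m = 58.6 mm.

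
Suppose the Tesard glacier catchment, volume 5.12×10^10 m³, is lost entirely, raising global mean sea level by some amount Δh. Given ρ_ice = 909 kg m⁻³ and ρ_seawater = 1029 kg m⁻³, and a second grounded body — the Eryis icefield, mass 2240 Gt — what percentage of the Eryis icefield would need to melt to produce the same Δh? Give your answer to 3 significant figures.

≈ 2.08 %

Equal sea-level rise means equal mass of meltwater, i.e. equal mass of ice lost.
Ice mass of Tesard: 4.654×10^13 kg; ice mass of Eryis: 2.240×10^15 kg.
Fraction required = 4.654×10^13 / 2.240×10^15 = 0.0208 → 2.08 %.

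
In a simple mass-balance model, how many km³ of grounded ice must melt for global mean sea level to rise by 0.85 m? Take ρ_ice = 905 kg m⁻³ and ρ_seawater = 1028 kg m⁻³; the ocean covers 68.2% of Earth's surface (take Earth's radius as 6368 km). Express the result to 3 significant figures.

≈ 3.36×10^5 km³

Required water volume = Δh × A = 0.85 m × 3.48×10^14 m² = 2.954×10^14 m³ = 2.954×10^5 km³.
Ice volume = water volume × ρ_w/ρ_ice = 2.954×10^5 × 1028/905 = 3.36×10^5 km³.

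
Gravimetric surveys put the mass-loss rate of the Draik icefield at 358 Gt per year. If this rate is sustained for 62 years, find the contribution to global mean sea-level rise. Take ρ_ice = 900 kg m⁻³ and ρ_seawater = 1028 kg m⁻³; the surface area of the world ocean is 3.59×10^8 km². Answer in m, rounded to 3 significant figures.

Total mass lost = 358 Gt/yr × 62 yr = 2.220×10^4 Gt = 2.220×10^16 kg.
ρ_w = 1028 kg m⁻³, so water volume = 2.220×10^16 / 1028 = 2.159×10^13 m³.
Δh = 2.159×10^13 / 3.59×10^14 = 0.0601 m.

≈ 0.0601 m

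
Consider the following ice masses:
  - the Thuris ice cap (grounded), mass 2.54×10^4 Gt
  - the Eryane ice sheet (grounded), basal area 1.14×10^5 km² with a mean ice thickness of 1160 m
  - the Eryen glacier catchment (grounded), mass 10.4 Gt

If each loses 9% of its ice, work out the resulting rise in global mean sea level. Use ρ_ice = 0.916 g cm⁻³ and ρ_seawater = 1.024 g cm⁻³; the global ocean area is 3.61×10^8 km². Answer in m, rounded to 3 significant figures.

Thuris: 0.09 × 2.54×10^4 Gt = 2.286×10^15 kg; dividing by ρ_w = 1.024 g cm⁻³ = 1024 kg m⁻³ gives 2.232×10^12 m³ of water.
Eryane: ice volume = 1.14×10^5 km² × 1160 m = 1.322×10^5 km³; 0.09 × 1.322×10^5 × (916/1024) = 1.065×10^4 km³ of water.
Eryen: 0.09 × 10.4 Gt = 9.360×10^11 kg; dividing by ρ_w = 1024 kg m⁻³ gives 9.141×10^8 m³ of water.
Total added water ≈ 1.288×10^13 m³ over 3.61×10^14 m² → Δh = 0.0357 m.

≈ 0.0357 m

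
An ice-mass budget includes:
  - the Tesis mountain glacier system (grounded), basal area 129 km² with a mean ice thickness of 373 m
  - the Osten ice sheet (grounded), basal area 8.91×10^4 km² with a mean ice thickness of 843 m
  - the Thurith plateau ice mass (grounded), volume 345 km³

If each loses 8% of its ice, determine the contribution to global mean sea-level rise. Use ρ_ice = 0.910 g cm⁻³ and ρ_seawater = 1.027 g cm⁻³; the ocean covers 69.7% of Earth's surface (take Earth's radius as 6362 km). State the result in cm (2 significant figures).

Tesis: ice volume = 129 km² × 373 m = 48.12 km³; 0.08 × 48.12 × (910/1027) = 3.411 km³ of water.
Osten: ice volume = 8.91×10^4 km² × 843 m = 7.511×10^4 km³; 0.08 × 7.511×10^4 × (910/1027) = 5324 km³ of water.
Thurith: 0.08 × 345 km³ × (910/1027) = 24.46 km³ of water.
Total added water ≈ 5.352×10^12 m³ over 3.55×10^14 m² → Δh = 0.0151 m = 1.5 cm.

≈ 1.5 cm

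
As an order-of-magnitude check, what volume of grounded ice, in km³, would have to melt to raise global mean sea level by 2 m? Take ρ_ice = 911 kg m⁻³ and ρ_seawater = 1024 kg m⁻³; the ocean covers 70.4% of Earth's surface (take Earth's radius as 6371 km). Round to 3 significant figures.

≈ 8.07×10^5 km³

Required water volume = Δh × A = 2 m × 3.59×10^14 m² = 7.182×10^14 m³ = 7.182×10^5 km³.
Ice volume = water volume × ρ_w/ρ_ice = 7.182×10^5 × 1024/911 = 8.07×10^5 km³.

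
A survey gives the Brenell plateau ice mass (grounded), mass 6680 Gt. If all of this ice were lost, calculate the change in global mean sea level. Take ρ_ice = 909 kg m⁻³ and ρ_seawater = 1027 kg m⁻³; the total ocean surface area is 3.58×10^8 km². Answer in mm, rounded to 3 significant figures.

Brenell: 6680 Gt = 6.680×10^15 kg; dividing by ρ_w = 1027 kg m⁻³ gives 6.504×10^12 m³ of water.
Spread over 3.58×10^14 m² of ocean, Δh = 6.504×10^12 / 3.58×10^14 = 0.0182 m = 18.2 mm.

≈ 18.2 mm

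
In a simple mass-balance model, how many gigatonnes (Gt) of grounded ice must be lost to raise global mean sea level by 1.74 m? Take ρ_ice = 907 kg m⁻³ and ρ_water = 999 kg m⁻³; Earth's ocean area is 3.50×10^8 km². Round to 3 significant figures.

Required water volume = Δh × A = 1.74 m × 3.50×10^14 m² = 6.090×10^14 m³.
ρ_w = 999 kg m⁻³, so the mass of water = 6.090×10^14 m³ × 999 kg m⁻³ = 6.084×10^17 kg = 6.08×10^5 Gt (and the same mass of ice, by conservation).

≈ 6.08×10^5 Gt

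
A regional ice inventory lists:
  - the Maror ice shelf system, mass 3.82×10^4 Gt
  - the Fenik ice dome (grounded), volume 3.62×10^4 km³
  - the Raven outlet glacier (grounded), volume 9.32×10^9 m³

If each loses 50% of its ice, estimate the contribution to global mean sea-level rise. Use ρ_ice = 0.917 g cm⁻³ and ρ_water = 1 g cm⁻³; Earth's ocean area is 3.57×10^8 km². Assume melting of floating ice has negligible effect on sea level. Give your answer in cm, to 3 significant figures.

≈ 4.65 cm

The Maror ice shelf system is floating and already displaces its own weight of water, so its melt adds essentially nothing to sea level.
Fenik: 0.5 × 3.62×10^4 km³ × (917/1000) = 1.660×10^4 km³ of water.
Raven: 0.5 × 9.32×10^9 m³ × (917/1000) = 4.273×10^9 m³ of water.
Total added water ≈ 1.660×10^13 m³ over 3.57×10^14 m² → Δh = 0.0465 m = 4.65 cm.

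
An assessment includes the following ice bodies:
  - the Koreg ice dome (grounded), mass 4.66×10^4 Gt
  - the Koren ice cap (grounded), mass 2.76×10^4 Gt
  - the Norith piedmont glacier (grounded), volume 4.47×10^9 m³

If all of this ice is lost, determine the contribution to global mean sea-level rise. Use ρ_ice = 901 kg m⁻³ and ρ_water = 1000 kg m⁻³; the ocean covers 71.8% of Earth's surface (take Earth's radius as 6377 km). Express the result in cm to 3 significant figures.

Koreg: 4.66×10^4 Gt = 4.660×10^16 kg; dividing by ρ_w = 1000 kg m⁻³ gives 4.660×10^13 m³ of water.
Koren: 2.76×10^4 Gt = 2.760×10^16 kg; dividing by ρ_w = 1000 kg m⁻³ gives 2.760×10^13 m³ of water.
Norith: 4.47×10^9 m³ × (901/1000) = 4.027×10^9 m³ of water.
Total added water ≈ 7.420×10^13 m³ over 3.67×10^14 m² → Δh = 0.202 m = 20.2 cm.

≈ 20.2 cm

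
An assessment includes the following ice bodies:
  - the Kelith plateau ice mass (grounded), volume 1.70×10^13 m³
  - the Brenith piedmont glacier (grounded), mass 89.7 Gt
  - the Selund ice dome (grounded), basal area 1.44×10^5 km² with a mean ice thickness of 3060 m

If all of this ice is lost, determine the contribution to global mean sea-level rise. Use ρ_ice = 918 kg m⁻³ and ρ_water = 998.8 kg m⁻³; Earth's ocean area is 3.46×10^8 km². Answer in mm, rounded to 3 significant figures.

Kelith: 1.70×10^13 m³ × (918/998.8) = 1.562×10^13 m³ of water.
Brenith: 89.7 Gt = 8.970×10^13 kg; dividing by ρ_w = 998.8 kg m⁻³ gives 8.981×10^10 m³ of water.
Selund: ice volume = 1.44×10^5 km² × 3060 m = 4.406×10^5 km³; 4.406×10^5 × (918/998.8) = 4.050×10^5 km³ of water.
Total added water ≈ 4.207×10^14 m³ over 3.46×10^14 m² → Δh = 1.22 m = 1220 mm.

≈ 1220 mm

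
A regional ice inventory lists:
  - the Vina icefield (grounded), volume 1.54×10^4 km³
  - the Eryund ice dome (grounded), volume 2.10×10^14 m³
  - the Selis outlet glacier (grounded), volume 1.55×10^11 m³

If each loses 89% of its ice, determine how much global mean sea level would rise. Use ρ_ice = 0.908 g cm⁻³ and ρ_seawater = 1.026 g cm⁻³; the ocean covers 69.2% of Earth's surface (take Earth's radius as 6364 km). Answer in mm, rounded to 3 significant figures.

Vina: 0.89 × 1.54×10^4 km³ × (908/1026) = 1.213×10^4 km³ of water.
Eryund: 0.89 × 2.10×10^14 m³ × (908/1026) = 1.654×10^14 m³ of water.
Selis: 0.89 × 1.55×10^11 m³ × (908/1026) = 1.221×10^11 m³ of water.
Total added water ≈ 1.777×10^14 m³ over 3.52×10^14 m² → Δh = 0.504 m = 504 mm.

≈ 504 mm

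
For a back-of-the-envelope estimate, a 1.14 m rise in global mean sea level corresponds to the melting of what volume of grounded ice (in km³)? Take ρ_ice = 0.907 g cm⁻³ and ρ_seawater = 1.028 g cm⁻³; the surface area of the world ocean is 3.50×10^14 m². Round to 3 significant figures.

Required water volume = Δh × A = 1.14 m × 3.50×10^14 m² = 3.990×10^14 m³ = 3.990×10^5 km³.
Ice volume = water volume × ρ_w/ρ_ice = 3.990×10^5 × 1028/907 = 4.52×10^5 km³.

≈ 4.52×10^5 km³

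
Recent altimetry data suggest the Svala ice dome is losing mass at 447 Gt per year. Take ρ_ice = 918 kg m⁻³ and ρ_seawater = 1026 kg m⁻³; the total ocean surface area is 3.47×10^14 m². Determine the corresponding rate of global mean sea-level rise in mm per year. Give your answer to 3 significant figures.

ρ_w = 1026 kg m⁻³. Annual water volume added = 447 Gt / ρ_w = 4.470×10^14 kg / 1026 kg m⁻³ = 4.357×10^11 m³.
Δh per year = 4.357×10^11 / 3.47×10^14 = 1.26×10^-3 m = 1.26 mm.

≈ 1.26 mm/yr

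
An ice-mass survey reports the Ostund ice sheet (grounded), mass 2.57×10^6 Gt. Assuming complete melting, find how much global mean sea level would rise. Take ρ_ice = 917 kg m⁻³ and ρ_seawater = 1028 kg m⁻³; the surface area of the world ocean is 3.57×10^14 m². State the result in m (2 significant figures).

≈ 7.0 m

Ostund: 2.57×10^6 Gt = 2.570×10^18 kg; dividing by ρ_w = 1028 kg m⁻³ gives 2.500×10^15 m³ of water.
Spread over 3.57×10^14 m² of ocean, Δh = 2.500×10^15 / 3.57×10^14 = 7.00 m.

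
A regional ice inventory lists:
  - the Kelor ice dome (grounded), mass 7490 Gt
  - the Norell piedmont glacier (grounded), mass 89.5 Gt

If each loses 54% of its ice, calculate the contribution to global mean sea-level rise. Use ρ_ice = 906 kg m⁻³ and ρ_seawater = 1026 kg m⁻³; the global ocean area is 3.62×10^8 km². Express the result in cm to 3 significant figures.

≈ 1.10 cm

Kelor: 0.54 × 7490 Gt = 4.045×10^15 kg; dividing by ρ_w = 1026 kg m⁻³ gives 3.942×10^12 m³ of water.
Norell: 0.54 × 89.5 Gt = 4.833×10^13 kg; dividing by ρ_w = 1026 kg m⁻³ gives 4.711×10^10 m³ of water.
Total added water ≈ 3.989×10^12 m³ over 3.62×10^14 m² → Δh = 0.0110 m = 1.10 cm.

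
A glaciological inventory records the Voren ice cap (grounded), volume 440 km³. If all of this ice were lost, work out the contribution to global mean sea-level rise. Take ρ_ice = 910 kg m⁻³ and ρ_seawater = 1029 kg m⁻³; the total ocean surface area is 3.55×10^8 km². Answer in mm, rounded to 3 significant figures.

Voren: 440 km³ × (910/1029) = 389.1 km³ of water.
Spread over 3.55×10^14 m² of ocean, Δh = 3.891×10^11 / 3.55×10^14 = 1.10×10^-3 m = 1.10 mm.

≈ 1.10 mm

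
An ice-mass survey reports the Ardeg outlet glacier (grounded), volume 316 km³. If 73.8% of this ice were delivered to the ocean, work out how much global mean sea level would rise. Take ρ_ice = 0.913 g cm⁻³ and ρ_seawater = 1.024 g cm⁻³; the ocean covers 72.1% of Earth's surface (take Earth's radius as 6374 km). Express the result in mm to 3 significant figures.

≈ 0.565 mm

Ardeg: 0.738 × 316 km³ × (913/1024) = 207.9 km³ of water.
Spread over 3.68×10^14 m² of ocean, Δh = 2.079×10^11 / 3.68×10^14 = 5.65×10^-4 m = 0.565 mm.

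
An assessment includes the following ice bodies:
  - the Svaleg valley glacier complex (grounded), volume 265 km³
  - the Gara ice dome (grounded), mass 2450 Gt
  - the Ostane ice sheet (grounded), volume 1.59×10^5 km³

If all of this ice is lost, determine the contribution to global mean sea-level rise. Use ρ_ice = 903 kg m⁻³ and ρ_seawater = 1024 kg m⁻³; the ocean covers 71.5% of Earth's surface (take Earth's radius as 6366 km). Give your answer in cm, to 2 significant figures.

Svaleg: 265 km³ × (903/1024) = 233.7 km³ of water.
Gara: 2450 Gt = 2.450×10^15 kg; dividing by ρ_w = 1024 kg m⁻³ gives 2.393×10^12 m³ of water.
Ostane: 1.59×10^5 km³ × (903/1024) = 1.402×10^5 km³ of water.
Total added water ≈ 1.428×10^14 m³ over 3.64×10^14 m² → Δh = 0.392 m = 39 cm.

≈ 39 cm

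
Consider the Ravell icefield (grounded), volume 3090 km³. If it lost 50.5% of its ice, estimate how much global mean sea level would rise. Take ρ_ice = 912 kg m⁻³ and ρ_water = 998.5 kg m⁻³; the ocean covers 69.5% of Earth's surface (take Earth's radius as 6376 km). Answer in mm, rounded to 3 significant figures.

Ravell: 0.505 × 3090 km³ × (912/998.5) = 1425 km³ of water.
Spread over 3.55×10^14 m² of ocean, Δh = 1.425×10^12 / 3.55×10^14 = 4.01×10^-3 m = 4.01 mm.

≈ 4.01 mm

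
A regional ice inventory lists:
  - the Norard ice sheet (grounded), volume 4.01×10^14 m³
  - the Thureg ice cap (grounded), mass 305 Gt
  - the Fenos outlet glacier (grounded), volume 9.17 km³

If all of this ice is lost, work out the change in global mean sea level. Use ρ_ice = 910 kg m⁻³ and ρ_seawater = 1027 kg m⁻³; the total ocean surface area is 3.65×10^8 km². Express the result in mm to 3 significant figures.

≈ 974 mm

Norard: 4.01×10^14 m³ × (910/1027) = 3.553×10^14 m³ of water.
Thureg: 305 Gt = 3.050×10^14 kg; dividing by ρ_w = 1027 kg m⁻³ gives 2.970×10^11 m³ of water.
Fenos: 9.17 km³ × (910/1027) = 8.125 km³ of water.
Total added water ≈ 3.556×10^14 m³ over 3.65×10^14 m² → Δh = 0.974 m = 974 mm.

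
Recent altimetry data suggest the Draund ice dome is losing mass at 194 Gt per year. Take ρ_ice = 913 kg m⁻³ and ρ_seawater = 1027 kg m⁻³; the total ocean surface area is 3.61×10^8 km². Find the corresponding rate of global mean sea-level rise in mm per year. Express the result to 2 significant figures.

ρ_w = 1027 kg m⁻³. Annual water volume added = 194 Gt / ρ_w = 1.940×10^14 kg / 1027 kg m⁻³ = 1.889×10^11 m³.
Δh per year = 1.889×10^11 / 3.61×10^14 = 5.23×10^-4 m = 0.52 mm.

≈ 0.52 mm/yr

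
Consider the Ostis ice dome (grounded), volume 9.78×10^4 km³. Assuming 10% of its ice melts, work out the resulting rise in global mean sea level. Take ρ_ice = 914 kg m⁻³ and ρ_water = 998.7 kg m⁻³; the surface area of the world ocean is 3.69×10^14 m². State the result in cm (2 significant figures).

Ostis: 0.1 × 9.78×10^4 km³ × (914/998.7) = 8951 km³ of water.
Spread over 3.69×10^14 m² of ocean, Δh = 8.951×10^12 / 3.69×10^14 = 0.0243 m = 2.4 cm.

≈ 2.4 cm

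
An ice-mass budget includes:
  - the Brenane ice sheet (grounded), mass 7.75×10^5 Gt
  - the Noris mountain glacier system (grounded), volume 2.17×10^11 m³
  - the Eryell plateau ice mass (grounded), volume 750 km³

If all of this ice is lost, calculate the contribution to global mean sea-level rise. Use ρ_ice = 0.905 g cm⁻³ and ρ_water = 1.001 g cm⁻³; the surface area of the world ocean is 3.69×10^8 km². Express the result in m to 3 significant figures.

Brenane: 7.75×10^5 Gt = 7.750×10^17 kg; dividing by ρ_w = 1.001 g cm⁻³ = 1001 kg m⁻³ gives 7.742×10^14 m³ of water.
Noris: 2.17×10^11 m³ × (905/1001) = 1.962×10^11 m³ of water.
Eryell: 750 km³ × (905/1001) = 678.1 km³ of water.
Total added water ≈ 7.751×10^14 m³ over 3.69×10^14 m² → Δh = 2.10 m.

≈ 2.10 m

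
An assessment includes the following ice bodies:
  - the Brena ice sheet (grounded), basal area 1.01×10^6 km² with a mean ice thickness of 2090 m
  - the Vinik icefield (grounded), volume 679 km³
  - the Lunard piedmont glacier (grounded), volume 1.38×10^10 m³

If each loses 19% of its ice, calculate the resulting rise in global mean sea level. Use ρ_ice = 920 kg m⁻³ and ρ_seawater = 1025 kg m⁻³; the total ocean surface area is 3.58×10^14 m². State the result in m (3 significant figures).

Brena: ice volume = 1.01×10^6 km² × 2090 m = 2.111×10^6 km³; 0.19 × 2.111×10^6 × (920/1025) = 3.600×10^5 km³ of water.
Vinik: 0.19 × 679 km³ × (920/1025) = 115.8 km³ of water.
Lunard: 0.19 × 1.38×10^10 m³ × (920/1025) = 2.353×10^9 m³ of water.
Total added water ≈ 3.601×10^14 m³ over 3.58×10^14 m² → Δh = 1.01 m.

≈ 1.01 m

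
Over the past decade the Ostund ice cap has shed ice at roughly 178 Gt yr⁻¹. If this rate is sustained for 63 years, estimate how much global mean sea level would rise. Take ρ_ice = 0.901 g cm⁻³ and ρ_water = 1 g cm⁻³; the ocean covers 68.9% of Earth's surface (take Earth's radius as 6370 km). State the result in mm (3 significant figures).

≈ 31.9 mm

Total mass lost = 178 Gt/yr × 63 yr = 1.121×10^4 Gt = 1.121×10^16 kg.
ρ_w = 1 g cm⁻³ = 1000 kg m⁻³, so water volume = 1.121×10^16 / 1000 = 1.121×10^13 m³.
Δh = 1.121×10^13 / 3.51×10^14 = 0.0319 m = 31.9 mm.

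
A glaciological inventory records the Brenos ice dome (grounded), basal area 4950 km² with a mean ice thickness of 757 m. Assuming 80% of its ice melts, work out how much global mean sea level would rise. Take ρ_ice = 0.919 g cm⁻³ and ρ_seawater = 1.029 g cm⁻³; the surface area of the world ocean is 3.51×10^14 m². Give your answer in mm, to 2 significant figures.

Brenos: ice volume = 4950 km² × 757 m = 3747 km³; 0.8 × 3747 × (919/1029) = 2677 km³ of water.
Spread over 3.51×10^14 m² of ocean, Δh = 2.677×10^12 / 3.51×10^14 = 7.63×10^-3 m = 7.6 mm.

≈ 7.6 mm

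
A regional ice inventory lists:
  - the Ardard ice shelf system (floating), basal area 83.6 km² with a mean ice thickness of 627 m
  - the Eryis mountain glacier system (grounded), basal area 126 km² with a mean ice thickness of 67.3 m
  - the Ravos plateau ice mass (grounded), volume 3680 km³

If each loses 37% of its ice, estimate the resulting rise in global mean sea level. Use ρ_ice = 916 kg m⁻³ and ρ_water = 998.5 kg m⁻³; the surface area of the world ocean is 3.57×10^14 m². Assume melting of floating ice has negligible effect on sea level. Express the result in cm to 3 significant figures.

The Ardard ice shelf system is floating and already displaces its own weight of water, so its melt adds essentially nothing to sea level.
Eryis: ice volume = 126 km² × 67.3 m = 8.480 km³; 0.37 × 8.480 × (916/998.5) = 2.878 km³ of water.
Ravos: 0.37 × 3680 km³ × (916/998.5) = 1249 km³ of water.
Total added water ≈ 1.252×10^12 m³ over 3.57×10^14 m² → Δh = 3.51×10^-3 m = 0.351 cm.

≈ 0.351 cm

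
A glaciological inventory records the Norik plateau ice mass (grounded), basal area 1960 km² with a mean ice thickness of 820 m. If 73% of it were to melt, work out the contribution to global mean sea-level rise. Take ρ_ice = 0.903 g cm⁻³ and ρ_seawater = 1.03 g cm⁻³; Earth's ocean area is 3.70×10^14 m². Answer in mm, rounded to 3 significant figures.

Norik: ice volume = 1960 km² × 820 m = 1607 km³; 0.73 × 1607 × (903/1030) = 1029 km³ of water.
Spread over 3.70×10^14 m² of ocean, Δh = 1.029×10^12 / 3.70×10^14 = 2.78×10^-3 m = 2.78 mm.

≈ 2.78 mm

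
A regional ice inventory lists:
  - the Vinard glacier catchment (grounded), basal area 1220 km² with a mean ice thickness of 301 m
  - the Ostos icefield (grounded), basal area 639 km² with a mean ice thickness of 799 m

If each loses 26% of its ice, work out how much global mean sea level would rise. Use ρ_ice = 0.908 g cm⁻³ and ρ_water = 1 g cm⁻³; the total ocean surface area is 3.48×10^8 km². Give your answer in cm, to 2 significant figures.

Vinard: ice volume = 1220 km² × 301 m = 367.2 km³; 0.26 × 367.2 × (908/1000) = 86.69 km³ of water.
Ostos: ice volume = 639 km² × 799 m = 510.6 km³; 0.26 × 510.6 × (908/1000) = 120.5 km³ of water.
Total added water ≈ 2.072×10^11 m³ over 3.48×10^14 m² → Δh = 5.95×10^-4 m = 0.060 cm.

≈ 0.060 cm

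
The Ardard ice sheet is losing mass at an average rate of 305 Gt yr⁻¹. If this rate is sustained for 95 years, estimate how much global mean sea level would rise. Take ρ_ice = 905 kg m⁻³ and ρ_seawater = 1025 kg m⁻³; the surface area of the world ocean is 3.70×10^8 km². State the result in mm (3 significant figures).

≈ 76.4 mm

Total mass lost = 305 Gt/yr × 95 yr = 2.898×10^4 Gt = 2.898×10^16 kg.
ρ_w = 1025 kg m⁻³, so water volume = 2.898×10^16 / 1025 = 2.827×10^13 m³.
Δh = 2.827×10^13 / 3.70×10^14 = 0.0764 m = 76.4 mm.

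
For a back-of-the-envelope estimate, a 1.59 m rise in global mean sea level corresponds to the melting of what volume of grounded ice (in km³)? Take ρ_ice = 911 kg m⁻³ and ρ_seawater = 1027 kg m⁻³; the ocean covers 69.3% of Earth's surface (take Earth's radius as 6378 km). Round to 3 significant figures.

≈ 6.35×10^5 km³

Required water volume = Δh × A = 1.59 m × 3.54×10^14 m² = 5.633×10^14 m³ = 5.633×10^5 km³.
Ice volume = water volume × ρ_w/ρ_ice = 5.633×10^5 × 1027/911 = 6.35×10^5 km³.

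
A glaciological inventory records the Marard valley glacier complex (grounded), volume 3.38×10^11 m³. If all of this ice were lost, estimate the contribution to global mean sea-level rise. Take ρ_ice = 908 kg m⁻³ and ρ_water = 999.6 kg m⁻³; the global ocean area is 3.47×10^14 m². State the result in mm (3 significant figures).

Marard: 3.38×10^11 m³ × (908/999.6) = 3.070×10^11 m³ of water.
Spread over 3.47×10^14 m² of ocean, Δh = 3.070×10^11 / 3.47×10^14 = 8.85×10^-4 m = 0.885 mm.

≈ 0.885 mm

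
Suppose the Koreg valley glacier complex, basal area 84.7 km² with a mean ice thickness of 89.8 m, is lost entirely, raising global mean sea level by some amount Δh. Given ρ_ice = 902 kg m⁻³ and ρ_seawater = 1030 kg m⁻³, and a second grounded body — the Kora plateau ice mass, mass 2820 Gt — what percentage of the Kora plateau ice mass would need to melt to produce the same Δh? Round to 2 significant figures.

≈ 0.24 %

Equal sea-level rise means equal mass of meltwater, i.e. equal mass of ice lost.
Ice mass of Koreg: 6.861×10^12 kg; ice mass of Kora: 2.820×10^15 kg.
Fraction required = 6.861×10^12 / 2.820×10^15 = 2.43×10^-3 → 0.24 %.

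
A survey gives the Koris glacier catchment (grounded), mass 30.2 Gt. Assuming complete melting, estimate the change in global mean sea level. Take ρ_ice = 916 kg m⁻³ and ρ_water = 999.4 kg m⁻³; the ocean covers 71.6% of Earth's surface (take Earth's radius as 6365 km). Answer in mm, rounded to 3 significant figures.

≈ 0.0829 mm

Koris: 30.2 Gt = 3.020×10^13 kg; dividing by ρ_w = 999.4 kg m⁻³ gives 3.022×10^10 m³ of water.
Spread over 3.65×10^14 m² of ocean, Δh = 3.022×10^10 / 3.65×10^14 = 8.29×10^-5 m = 0.0829 mm.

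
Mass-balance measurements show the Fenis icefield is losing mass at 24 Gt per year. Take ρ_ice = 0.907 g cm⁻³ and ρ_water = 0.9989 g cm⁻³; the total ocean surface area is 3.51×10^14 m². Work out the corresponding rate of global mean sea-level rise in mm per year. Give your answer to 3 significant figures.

ρ_w = 0.9989 g cm⁻³ = 998.9 kg m⁻³. Annual water volume added = 24 Gt / ρ_w = 2.400×10^13 kg / 998.9 kg m⁻³ = 2.403×10^10 m³.
Δh per year = 2.403×10^10 / 3.51×10^14 = 6.85×10^-5 m = 0.0685 mm.

≈ 0.0685 mm/yr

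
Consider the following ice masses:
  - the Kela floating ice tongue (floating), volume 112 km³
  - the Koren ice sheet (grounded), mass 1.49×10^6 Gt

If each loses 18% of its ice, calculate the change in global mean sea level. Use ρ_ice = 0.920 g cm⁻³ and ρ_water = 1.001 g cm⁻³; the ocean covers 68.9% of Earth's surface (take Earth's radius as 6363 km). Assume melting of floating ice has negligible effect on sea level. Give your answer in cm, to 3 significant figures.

The Kela floating ice tongue is floating and already displaces its own weight of water, so its melt adds essentially nothing to sea level.
Koren: 0.18 × 1.49×10^6 Gt = 2.682×10^17 kg; dividing by ρ_w = 1.001 g cm⁻³ = 1001 kg m⁻³ gives 2.679×10^14 m³ of water.
Total added water ≈ 2.679×10^14 m³ over 3.51×10^14 m² → Δh = 0.764 m = 76.4 cm.

≈ 76.4 cm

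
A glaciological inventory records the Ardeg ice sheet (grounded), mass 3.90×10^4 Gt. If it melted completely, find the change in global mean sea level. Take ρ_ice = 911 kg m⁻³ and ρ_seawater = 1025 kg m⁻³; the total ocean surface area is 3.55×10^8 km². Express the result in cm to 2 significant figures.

Ardeg: 3.90×10^4 Gt = 3.900×10^16 kg; dividing by ρ_w = 1025 kg m⁻³ gives 3.805×10^13 m³ of water.
Spread over 3.55×10^14 m² of ocean, Δh = 3.805×10^13 / 3.55×10^14 = 0.107 m = 11 cm.

≈ 11 cm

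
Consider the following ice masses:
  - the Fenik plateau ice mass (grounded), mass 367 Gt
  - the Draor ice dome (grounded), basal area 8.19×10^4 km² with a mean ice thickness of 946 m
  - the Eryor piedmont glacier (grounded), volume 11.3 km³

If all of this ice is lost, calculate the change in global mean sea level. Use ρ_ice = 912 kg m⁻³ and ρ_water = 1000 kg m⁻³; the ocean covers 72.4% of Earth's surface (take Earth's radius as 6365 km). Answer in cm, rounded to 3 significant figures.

≈ 19.3 cm

Fenik: 367 Gt = 3.670×10^14 kg; dividing by ρ_w = 1000 kg m⁻³ gives 3.670×10^11 m³ of water.
Draor: ice volume = 8.19×10^4 km² × 946 m = 7.748×10^4 km³; 7.748×10^4 × (912/1000) = 7.066×10^4 km³ of water.
Eryor: 11.3 km³ × (912/1000) = 10.31 km³ of water.
Total added water ≈ 7.104×10^13 m³ over 3.69×10^14 m² → Δh = 0.193 m = 19.3 cm.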